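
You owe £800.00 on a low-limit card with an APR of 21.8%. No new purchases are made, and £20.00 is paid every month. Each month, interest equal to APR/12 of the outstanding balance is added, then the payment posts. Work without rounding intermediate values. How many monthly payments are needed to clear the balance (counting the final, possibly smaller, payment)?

Monthly rate r = 21.8%/12 = 1.81667% = 0.0181667.
Recurrence: B ← B·(1+r) − £20.00.
Month 1: interest £14.53; balance after payment £794.53.
Month 2: interest £14.43; balance after payment £788.97.
Closed form: n = −ln(1 − rB₀/P)/ln(1+r) = −ln(0.27333)/ln(1.01817) ≈ 72.045, so the balance reaches zero during payment 73.

73 months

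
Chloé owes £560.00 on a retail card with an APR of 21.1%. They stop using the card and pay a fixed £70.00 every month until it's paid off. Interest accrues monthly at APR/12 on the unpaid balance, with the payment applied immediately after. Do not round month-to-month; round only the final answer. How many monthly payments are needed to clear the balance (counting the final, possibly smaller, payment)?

Monthly rate r = 21.1%/12 = 1.75833% = 0.0175833.
Recurrence: B ← B·(1+r) − £70.00.
Month 1: interest £9.85; balance after payment £499.85.
Month 2: interest £8.79; balance after payment £438.64.
Closed form: n = −ln(1 − rB₀/P)/ln(1+r) = −ln(0.85933)/ln(1.01758) ≈ 8.697, so the balance reaches zero during payment 9.

9 months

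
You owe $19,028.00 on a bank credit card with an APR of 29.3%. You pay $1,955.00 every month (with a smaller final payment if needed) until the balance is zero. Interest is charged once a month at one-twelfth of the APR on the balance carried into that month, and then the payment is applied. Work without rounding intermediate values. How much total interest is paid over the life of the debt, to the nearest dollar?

$2,967

Monthly rate r = 29.3%/12 = 2.44167% = 0.0244167.
Payoff takes n = ⌈−ln(1 − rB₀/P)/ln(1+r)⌉ = ⌈11.248⌉ = 12 payments; the last is $489.78.
Total paid = 11·$1,955.00 + $489.78 = $21,994.78.
Total interest = total paid − principal = $21,994.78 − $19,028.00 = $2,966.78.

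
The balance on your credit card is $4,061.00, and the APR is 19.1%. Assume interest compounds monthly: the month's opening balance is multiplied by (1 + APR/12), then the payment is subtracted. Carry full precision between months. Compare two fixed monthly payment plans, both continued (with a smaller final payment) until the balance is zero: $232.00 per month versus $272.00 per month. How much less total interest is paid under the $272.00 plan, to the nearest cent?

$124.37

Monthly rate r = 19.1%/12 = 1.59167% = 0.0159167.
At $232.00/mo: n = ⌈−ln(1 − rB₀/P)/ln(1+r)⌉ = 21 payments (last $158.32); total interest = total paid − $4,061.00 = $737.32.
At $272.00/mo: 18 payments (last $49.95); total interest $612.95.
Interest saved = $737.32 − $612.95 = $124.37.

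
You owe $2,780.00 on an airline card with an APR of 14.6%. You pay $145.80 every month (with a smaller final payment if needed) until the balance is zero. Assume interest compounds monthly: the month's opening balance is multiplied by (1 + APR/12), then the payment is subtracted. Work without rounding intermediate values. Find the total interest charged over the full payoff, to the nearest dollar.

Monthly rate r = 14.6%/12 = 1.21667% = 0.0121667.
Payoff takes n = ⌈−ln(1 − rB₀/P)/ln(1+r)⌉ = ⌈21.826⌉ = 22 payments; the last is $120.53.
Total paid = 21·$145.80 + $120.53 = $3,182.33.
Total interest = total paid − principal = $3,182.33 − $2,780.00 = $402.33.

$402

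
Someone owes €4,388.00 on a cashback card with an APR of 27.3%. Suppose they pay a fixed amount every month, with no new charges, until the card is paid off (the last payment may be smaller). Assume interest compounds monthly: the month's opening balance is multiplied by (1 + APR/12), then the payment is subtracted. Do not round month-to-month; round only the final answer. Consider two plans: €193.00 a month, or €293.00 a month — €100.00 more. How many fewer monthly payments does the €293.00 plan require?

14 fewer payments

Monthly rate r = 27.3%/12 = 2.275% = 0.02275.
At €193.00/mo: n = ⌈−ln(1 − rB₀/P)/ln(1+r)⌉ = 33 payments (last €72.49); total interest = total paid − €4,388.00 = €1,860.49.
At €293.00/mo: 19 payments (last €152.89); total interest €1,038.89.
Payments saved = 33 − 19 = 14.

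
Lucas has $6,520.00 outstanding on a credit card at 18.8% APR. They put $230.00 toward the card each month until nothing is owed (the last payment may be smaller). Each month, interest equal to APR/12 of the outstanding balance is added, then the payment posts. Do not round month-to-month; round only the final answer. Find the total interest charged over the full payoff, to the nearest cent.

Monthly rate r = 18.8%/12 = 1.56667% = 0.0156667.
Payoff takes n = ⌈−ln(1 − rB₀/P)/ln(1+r)⌉ = ⌈37.773⌉ = 38 payments; the last is $178.20.
Total paid = 37·$230.00 + $178.20 = $8,688.20.
Total interest = total paid − principal = $8,688.20 − $6,520.00 = $2,168.20.

$2,168.20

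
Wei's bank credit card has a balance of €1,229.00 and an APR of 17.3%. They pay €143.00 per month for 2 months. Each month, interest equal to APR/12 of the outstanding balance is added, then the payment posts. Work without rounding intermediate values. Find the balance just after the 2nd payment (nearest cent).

€976.63

Monthly rate r = 17.3%/12 = 1.44167% = 0.0144167.
Each month: B ← B·(1+r) − €143.00.
Month 1: interest €17.72; balance after payment €1,103.72.
Month 2: interest €15.91; balance after payment €976.63.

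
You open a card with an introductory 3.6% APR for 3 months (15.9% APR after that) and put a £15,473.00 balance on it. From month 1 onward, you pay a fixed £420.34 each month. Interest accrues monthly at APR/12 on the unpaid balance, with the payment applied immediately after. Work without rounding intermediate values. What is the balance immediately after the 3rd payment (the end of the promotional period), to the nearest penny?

£14,347.87

Promo months 1–3 at r₀ = 3.6%/12 = 0.003; months 4+ at r₁ = 15.9%/12 = 0.01325.
After month 3: iterate B ← B·(1+r₀) − £420.34 for 3 months → £14,347.87.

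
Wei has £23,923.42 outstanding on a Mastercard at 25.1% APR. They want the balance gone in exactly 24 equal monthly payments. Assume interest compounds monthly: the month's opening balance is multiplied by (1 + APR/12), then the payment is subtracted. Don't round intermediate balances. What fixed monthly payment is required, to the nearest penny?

Monthly rate r = 25.1%/12 = 2.09167% = 0.0209167.
Level-payment amortization: P = B₀·r / (1 − (1+r)^(−n)) = 23923.42·0.0209167 / (1 − 1.02092^(−24)).
Denominator 1 − (1+r)^(−24) = 0.391538718.
P = 500.398 / 0.391538718 ≈ 1278.03.

£1,278.03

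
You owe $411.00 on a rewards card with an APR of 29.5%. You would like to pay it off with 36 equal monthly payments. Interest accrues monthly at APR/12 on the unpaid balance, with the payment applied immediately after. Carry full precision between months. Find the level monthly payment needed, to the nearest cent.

Monthly rate r = 29.5%/12 = 2.45833% = 0.0245833.
Level-payment amortization: P = B₀·r / (1 − (1+r)^(−n)) = 411.00·0.0245833 / (1 − 1.02458^(−36)).
Denominator 1 − (1+r)^(−36) = 0.582844795.
P = 10.1037 / 0.582844795 ≈ 17.34.

$17.34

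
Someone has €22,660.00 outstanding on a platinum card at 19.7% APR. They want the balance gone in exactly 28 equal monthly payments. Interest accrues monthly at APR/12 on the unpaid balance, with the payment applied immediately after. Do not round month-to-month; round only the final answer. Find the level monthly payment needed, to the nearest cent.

€1,016.00

Monthly rate r = 19.7%/12 = 1.64167% = 0.0164167.
Level-payment amortization: P = B₀·r / (1 − (1+r)^(−n)) = 22660.00·0.0164167 / (1 − 1.01642^(−28)).
Denominator 1 − (1+r)^(−28) = 0.366144559.
P = 372.002 / 0.366144559 ≈ 1016.00.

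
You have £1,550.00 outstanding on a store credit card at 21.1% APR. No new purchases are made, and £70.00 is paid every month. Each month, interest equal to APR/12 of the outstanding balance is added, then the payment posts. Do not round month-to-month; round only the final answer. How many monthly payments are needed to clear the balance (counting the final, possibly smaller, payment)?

29 months

Monthly rate r = 21.1%/12 = 1.75833% = 0.0175833.
Recurrence: B ← B·(1+r) − £70.00.
Month 1: interest £27.25; balance after payment £1,507.25.
Month 2: interest £26.50; balance after payment £1,463.76.
Closed form: n = −ln(1 − rB₀/P)/ln(1+r) = −ln(0.61065)/ln(1.01758) ≈ 28.297, so the balance reaches zero during payment 29.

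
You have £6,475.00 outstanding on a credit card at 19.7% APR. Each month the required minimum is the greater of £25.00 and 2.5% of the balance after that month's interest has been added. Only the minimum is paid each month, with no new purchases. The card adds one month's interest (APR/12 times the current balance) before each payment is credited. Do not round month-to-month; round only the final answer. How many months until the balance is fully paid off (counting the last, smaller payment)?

273 months

Monthly rate r = 19.7%/12 = 1.64167% = 0.0164167.
While 2.5% of the post-interest balance exceeds £25.00, each month B ← (B·(1+r))·(1 − 0.025), i.e. B shrinks by the factor (1+r)·0.975 = 0.99101.
This holds for months 1–209. Entering month 210 the balance is £979.95; 2.5% of the post-interest balance is now below £25.00, so the flat £25.00 minimum applies from here.
From month 210 a fixed £25.00 at rate r clears £979.95 in 64 more payments. Total: 209 + 64 = 273 months.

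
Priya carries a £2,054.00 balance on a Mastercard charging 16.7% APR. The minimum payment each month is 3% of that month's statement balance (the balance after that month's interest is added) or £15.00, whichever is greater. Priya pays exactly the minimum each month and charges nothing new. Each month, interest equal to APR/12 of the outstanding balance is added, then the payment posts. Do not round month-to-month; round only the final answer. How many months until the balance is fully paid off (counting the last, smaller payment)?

Monthly rate r = 16.7%/12 = 1.39167% = 0.0139167.
While 3% of the post-interest balance exceeds £15.00, each month B ← (B·(1+r))·(1 − 0.03), i.e. B shrinks by the factor (1+r)·0.97 = 0.9835.
This holds for months 1–86. Entering month 87 the balance is £491.09; 3% of the post-interest balance is now below £15.00, so the flat £15.00 minimum applies from here.
From month 87 a fixed £15.00 at rate r clears £491.09 in 45 more payments. Total: 86 + 45 = 131 months.

131 months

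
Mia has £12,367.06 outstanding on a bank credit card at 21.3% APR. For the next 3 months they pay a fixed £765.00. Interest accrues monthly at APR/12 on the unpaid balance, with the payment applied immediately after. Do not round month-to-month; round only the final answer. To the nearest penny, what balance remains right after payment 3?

£10,701.39

Monthly rate r = 21.3%/12 = 1.775% = 0.01775.
Each month: B ← B·(1+r) − £765.00.
Month 1: interest £219.52; balance after payment £11,821.58.
Month 2: interest £209.83; balance after payment £11,266.41.
Month 3: interest £199.98; balance after payment £10,701.39.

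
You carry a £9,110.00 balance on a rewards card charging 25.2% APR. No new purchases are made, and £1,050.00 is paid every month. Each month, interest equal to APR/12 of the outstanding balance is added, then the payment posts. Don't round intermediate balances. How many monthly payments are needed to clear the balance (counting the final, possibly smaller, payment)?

10 months

Monthly rate r = 25.2%/12 = 2.1% = 0.021.
Recurrence: B ← B·(1+r) − £1,050.00.
Month 1: interest £191.31; balance after payment £8,251.31.
Month 2: interest £173.28; balance after payment £7,374.59.
Closed form: n = −ln(1 − rB₀/P)/ln(1+r) = −ln(0.8178)/ln(1.021) ≈ 9.678, so the balance reaches zero during payment 10.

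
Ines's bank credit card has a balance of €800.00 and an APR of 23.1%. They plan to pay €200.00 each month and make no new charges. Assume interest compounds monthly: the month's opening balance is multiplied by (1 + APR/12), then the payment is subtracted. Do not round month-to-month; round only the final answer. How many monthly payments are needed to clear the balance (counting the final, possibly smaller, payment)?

Monthly rate r = 23.1%/12 = 1.925% = 0.01925.
Recurrence: B ← B·(1+r) − €200.00.
Month 1: interest €15.40; balance after payment €615.40.
Month 2: interest €11.85; balance after payment €427.25.
Month 3: interest €8.22; balance after payment €235.47.
Month 4: interest €4.53; balance after payment €40.00.
Month 5: interest €0.77; balance after payment €0.00.

5 payments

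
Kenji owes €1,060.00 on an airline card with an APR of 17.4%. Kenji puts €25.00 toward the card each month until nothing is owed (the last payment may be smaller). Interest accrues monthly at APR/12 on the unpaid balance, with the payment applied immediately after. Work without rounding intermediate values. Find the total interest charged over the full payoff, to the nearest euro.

Monthly rate r = 17.4%/12 = 1.45% = 0.0145.
Payoff takes n = ⌈−ln(1 − rB₀/P)/ln(1+r)⌉ = ⌈66.268⌉ = 67 payments; the last is €6.75.
Total paid = 66·€25.00 + €6.75 = €1,656.75.
Total interest = total paid − principal = €1,656.75 − €1,060.00 = €596.75.

€597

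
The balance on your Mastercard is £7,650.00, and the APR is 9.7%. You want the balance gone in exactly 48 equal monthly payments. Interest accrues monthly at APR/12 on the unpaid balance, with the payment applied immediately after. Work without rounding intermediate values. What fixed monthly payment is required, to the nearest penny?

£192.92

Monthly rate r = 9.7%/12 = 0.808333% = 0.00808333.
Level-payment amortization: P = B₀·r / (1 − (1+r)^(−n)) = 7650.00·0.00808333 / (1 − 1.00808^(−48)).
Denominator 1 − (1+r)^(−48) = 0.320528666.
P = 61.8375 / 0.320528666 ≈ 192.92.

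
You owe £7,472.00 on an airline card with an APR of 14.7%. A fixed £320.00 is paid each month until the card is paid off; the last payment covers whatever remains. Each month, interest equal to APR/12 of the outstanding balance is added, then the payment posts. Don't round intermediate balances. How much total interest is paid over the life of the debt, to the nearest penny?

£1,383.53

Monthly rate r = 14.7%/12 = 1.225% = 0.01225.
Payoff takes n = ⌈−ln(1 − rB₀/P)/ln(1+r)⌉ = ⌈27.672⌉ = 28 payments; the last is £215.53.
Total paid = 27·£320.00 + £215.53 = £8,855.53.
Total interest = total paid − principal = £8,855.53 − £7,472.00 = £1,383.53.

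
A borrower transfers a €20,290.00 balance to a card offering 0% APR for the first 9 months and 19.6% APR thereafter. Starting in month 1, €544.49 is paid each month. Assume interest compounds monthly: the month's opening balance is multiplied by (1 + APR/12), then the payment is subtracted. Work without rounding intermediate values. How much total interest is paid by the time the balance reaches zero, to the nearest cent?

Promo months 1–9 at r₀ = 0%/12 = 0; months 10+ at r₁ = 19.6%/12 = 0.0163333.
After month 9 (no interest yet): B = €20,290.00 − 9·€544.49 = €15,389.59.
Then at r₁ with €544.49/mo: n₂ = −ln(1 − r₁·B/P)/ln(1+r₁) ≈ 38.22 → 39 more payments.
Total paid = 47·€544.49 + €121.49 = €25,712.52; interest = €25,712.52 − €20,290.00 = €5,422.52.

€5,422.52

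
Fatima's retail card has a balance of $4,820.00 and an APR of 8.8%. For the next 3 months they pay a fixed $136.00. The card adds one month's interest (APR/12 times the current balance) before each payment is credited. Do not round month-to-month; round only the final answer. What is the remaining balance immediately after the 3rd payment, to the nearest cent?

$4,515.82

Monthly rate r = 8.8%/12 = 0.733333% = 0.00733333.
Each month: B ← B·(1+r) − $136.00.
Month 1: interest $35.35; balance after payment $4,719.35.
Month 2: interest $34.61; balance after payment $4,617.96.
Month 3: interest $33.87; balance after payment $4,515.82.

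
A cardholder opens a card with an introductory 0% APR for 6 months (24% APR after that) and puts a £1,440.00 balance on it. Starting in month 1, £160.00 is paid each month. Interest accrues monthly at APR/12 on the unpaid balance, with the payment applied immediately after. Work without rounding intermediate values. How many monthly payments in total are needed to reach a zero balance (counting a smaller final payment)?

10 payments

Promo months 1–6 at r₀ = 0%/12 = 0; months 7+ at r₁ = 24%/12 = 0.02.
After month 6 (no interest yet): B = £1,440.00 − 6·£160.00 = £480.00.
Then at r₁ with £160.00/mo: n₂ = −ln(1 − r₁·B/P)/ln(1+r₁) ≈ 3.12 → 4 more payments.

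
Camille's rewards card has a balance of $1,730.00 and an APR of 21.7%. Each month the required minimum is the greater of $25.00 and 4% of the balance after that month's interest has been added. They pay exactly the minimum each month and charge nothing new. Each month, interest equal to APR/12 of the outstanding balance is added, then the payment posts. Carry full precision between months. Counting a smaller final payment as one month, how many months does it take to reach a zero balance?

Monthly rate r = 21.7%/12 = 1.80833% = 0.0180833.
While 4% of the post-interest balance exceeds $25.00, each month B ← (B·(1+r))·(1 − 0.04), i.e. B shrinks by the factor (1+r)·0.96 = 0.97736.
This holds for months 1–46. Entering month 47 the balance is $603.33; 4% of the post-interest balance is now below $25.00, so the flat $25.00 minimum applies from here.
From month 47 a fixed $25.00 at rate r clears $603.33 in 32 more payments. Total: 46 + 32 = 78 months.

78 months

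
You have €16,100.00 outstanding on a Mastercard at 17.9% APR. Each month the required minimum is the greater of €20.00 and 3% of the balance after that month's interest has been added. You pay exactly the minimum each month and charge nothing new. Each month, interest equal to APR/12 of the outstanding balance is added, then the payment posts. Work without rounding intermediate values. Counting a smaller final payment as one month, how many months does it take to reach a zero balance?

Monthly rate r = 17.9%/12 = 1.49167% = 0.0149167.
While 3% of the post-interest balance exceeds €20.00, each month B ← (B·(1+r))·(1 − 0.03), i.e. B shrinks by the factor (1+r)·0.97 = 0.98447.
This holds for months 1–205. Entering month 206 the balance is €650.52; 3% of the post-interest balance is now below €20.00, so the flat €20.00 minimum applies from here.
From month 206 a fixed €20.00 at rate r clears €650.52 in 45 more payments. Total: 205 + 45 = 250 months.

250 months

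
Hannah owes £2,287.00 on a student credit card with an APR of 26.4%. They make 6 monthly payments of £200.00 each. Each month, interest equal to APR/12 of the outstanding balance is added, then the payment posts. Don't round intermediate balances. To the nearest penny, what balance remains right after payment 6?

Monthly rate r = 26.4%/12 = 2.2% = 0.022.
Each month: B ← B·(1+r) − £200.00.
Month 1: interest £50.31; balance after payment £2,137.31.
Month 2: interest £47.02; balance after payment £1,984.33.
Month 3: interest £43.66; balance after payment £1,827.99.
Month 4: interest £40.22; balance after payment £1,668.21.
Month 5: interest £36.70; balance after payment £1,504.91.
Month 6: interest £33.11; balance after payment £1,338.01.

£1,338.01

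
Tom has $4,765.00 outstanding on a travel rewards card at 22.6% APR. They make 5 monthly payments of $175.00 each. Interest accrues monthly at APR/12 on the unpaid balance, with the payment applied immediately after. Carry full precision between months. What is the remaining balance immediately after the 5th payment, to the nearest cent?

$4,322.34

Monthly rate r = 22.6%/12 = 1.88333% = 0.0188333.
Each month: B ← B·(1+r) − $175.00.
Month 1: interest $89.74; balance after payment $4,679.74.
Month 2: interest $88.14; balance after payment $4,592.88.
Month 3: interest $86.50; balance after payment $4,504.38.
Month 4: interest $84.83; balance after payment $4,414.21.
Month 5: interest $83.13; balance after payment $4,322.34.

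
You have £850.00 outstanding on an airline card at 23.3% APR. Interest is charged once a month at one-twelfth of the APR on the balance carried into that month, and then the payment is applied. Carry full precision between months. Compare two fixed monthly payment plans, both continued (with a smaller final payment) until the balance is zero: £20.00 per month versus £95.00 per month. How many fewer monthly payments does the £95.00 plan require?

Monthly rate r = 23.3%/12 = 1.94167% = 0.0194167.
At £20.00/mo: n = ⌈−ln(1 − rB₀/P)/ln(1+r)⌉ = 91 payments (last £13.99); total interest = total paid − £850.00 = £963.99.
At £95.00/mo: 10 payments (last £87.78); total interest £92.78.
Payments saved = 91 − 10 = 81.

81 fewer payments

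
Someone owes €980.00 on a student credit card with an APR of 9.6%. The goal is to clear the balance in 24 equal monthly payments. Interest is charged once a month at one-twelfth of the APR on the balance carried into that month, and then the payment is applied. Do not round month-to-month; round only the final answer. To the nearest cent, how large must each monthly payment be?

Monthly rate r = 9.6%/12 = 0.8% = 0.008.
Level-payment amortization: P = B₀·r / (1 − (1+r)^(−n)) = 980.00·0.008 / (1 − 1.008^(−24)).
Denominator 1 − (1+r)^(−24) = 0.174062415.
P = 7.84 / 0.174062415 ≈ 45.04.

€45.04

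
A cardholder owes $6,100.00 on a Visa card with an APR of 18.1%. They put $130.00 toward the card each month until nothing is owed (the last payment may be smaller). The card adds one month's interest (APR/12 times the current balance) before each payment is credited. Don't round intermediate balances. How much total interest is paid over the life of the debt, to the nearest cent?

Monthly rate r = 18.1%/12 = 1.50833% = 0.0150833.
Payoff takes n = ⌈−ln(1 − rB₀/P)/ln(1+r)⌉ = ⌈82.172⌉ = 83 payments; the last is $22.45.
Total paid = 82·$130.00 + $22.45 = $10,682.45.
Total interest = total paid − principal = $10,682.45 − $6,100.00 = $4,582.45.

$4,582.45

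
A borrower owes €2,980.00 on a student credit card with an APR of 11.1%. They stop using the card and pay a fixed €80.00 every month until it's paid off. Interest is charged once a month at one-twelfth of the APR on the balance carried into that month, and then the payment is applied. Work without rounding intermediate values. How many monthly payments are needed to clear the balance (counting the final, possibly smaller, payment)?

Monthly rate r = 11.1%/12 = 0.925% = 0.00925.
Recurrence: B ← B·(1+r) − €80.00.
Month 1: interest €27.56; balance after payment €2,927.57.
Month 2: interest €27.08; balance after payment €2,874.64.
Closed form: n = −ln(1 − rB₀/P)/ln(1+r) = −ln(0.65544)/ln(1.00925) ≈ 45.881, so the balance reaches zero during payment 46.

46 months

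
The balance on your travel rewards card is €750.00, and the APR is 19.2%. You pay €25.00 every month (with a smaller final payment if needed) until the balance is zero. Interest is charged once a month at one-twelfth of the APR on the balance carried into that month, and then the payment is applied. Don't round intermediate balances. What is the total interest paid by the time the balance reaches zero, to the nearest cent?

Monthly rate r = 19.2%/12 = 1.6% = 0.016.
Payoff takes n = ⌈−ln(1 − rB₀/P)/ln(1+r)⌉ = ⌈41.197⌉ = 42 payments; the last is €4.94.
Total paid = 41·€25.00 + €4.94 = €1,029.94.
Total interest = total paid − principal = €1,029.94 − €750.00 = €279.94.

€279.94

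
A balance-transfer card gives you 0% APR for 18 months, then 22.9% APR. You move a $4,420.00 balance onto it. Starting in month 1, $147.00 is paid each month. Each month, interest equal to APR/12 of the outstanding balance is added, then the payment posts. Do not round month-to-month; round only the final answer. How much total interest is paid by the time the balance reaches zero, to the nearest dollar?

Promo months 1–18 at r₀ = 0%/12 = 0; months 19+ at r₁ = 22.9%/12 = 0.0190833.
After month 18 (no interest yet): B = $4,420.00 − 18·$147.00 = $1,774.00.
Then at r₁ with $147.00/mo: n₂ = −ln(1 − r₁·B/P)/ln(1+r₁) ≈ 13.85 → 14 more payments.
Total paid = 31·$147.00 + $124.65 = $4,681.65; interest = $4,681.65 − $4,420.00 = $261.65.

$262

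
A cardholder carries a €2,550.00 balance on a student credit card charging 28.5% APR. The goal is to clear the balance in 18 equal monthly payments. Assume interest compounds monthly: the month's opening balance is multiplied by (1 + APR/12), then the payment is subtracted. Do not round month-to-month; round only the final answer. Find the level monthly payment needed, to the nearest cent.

€175.75

Monthly rate r = 28.5%/12 = 2.375% = 0.02375.
Level-payment amortization: P = B₀·r / (1 − (1+r)^(−n)) = 2550.00·0.02375 / (1 − 1.02375^(−18)).
Denominator 1 − (1+r)^(−18) = 0.344595326.
P = 60.5625 / 0.344595326 ≈ 175.75.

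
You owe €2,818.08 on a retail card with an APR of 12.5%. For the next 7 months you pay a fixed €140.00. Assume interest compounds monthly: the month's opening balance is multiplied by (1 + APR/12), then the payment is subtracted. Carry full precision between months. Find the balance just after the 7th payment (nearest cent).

€2,018.94

Monthly rate r = 12.5%/12 = 1.04167% = 0.0104167.
Each month: B ← B·(1+r) − €140.00.
Month 1: interest €29.35; balance after payment €2,707.43.
Month 2: interest €28.20; balance after payment €2,595.64.
Month 3: interest €27.04; balance after payment €2,482.68.
Month 4: interest €25.86; balance after payment €2,368.54.
Month 5: interest €24.67; balance after payment €2,253.21.
Month 6: interest €23.47; balance after payment €2,136.68.
Month 7: interest €22.26; balance after payment €2,018.94.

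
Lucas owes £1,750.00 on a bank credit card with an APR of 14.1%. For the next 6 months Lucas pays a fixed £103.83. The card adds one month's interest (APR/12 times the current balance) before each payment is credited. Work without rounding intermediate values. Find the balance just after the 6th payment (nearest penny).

Monthly rate r = 14.1%/12 = 1.175% = 0.01175.
Each month: B ← B·(1+r) − £103.83.
Month 1: interest £20.56; balance after payment £1,666.73.
Month 2: interest £19.58; balance after payment £1,582.49.
Month 3: interest £18.59; balance after payment £1,497.25.
Month 4: interest £17.59; balance after payment £1,411.01.
Month 5: interest £16.58; balance after payment £1,323.76.
Month 6: interest £15.55; balance after payment £1,235.49.

£1,235.49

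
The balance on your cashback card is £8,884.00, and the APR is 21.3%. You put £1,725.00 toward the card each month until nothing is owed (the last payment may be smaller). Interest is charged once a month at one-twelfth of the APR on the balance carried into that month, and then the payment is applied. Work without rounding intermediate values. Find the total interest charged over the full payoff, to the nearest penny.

£518.84

Monthly rate r = 21.3%/12 = 1.775% = 0.01775.
Payoff takes n = ⌈−ln(1 − rB₀/P)/ln(1+r)⌉ = ⌈5.449⌉ = 6 payments; the last is £777.84.
Total paid = 5·£1,725.00 + £777.84 = £9,402.84.
Total interest = total paid − principal = £9,402.84 − £8,884.00 = £518.84.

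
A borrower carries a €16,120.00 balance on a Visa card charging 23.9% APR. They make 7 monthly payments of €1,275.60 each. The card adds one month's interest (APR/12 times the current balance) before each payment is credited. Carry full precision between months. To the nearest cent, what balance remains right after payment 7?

€9,025.44

Monthly rate r = 23.9%/12 = 1.99167% = 0.0199167.
Each month: B ← B·(1+r) − €1,275.60.
Month 1: interest €321.06; balance after payment €15,165.46.
Month 2: interest €302.05; balance after payment €14,191.90.
Month 3: interest €282.66; balance after payment €13,198.96.
Month 4: interest €262.88; balance after payment €12,186.24.
Month 5: interest €242.71; balance after payment €11,153.35.
Month 6: interest €222.14; balance after payment €10,099.88.
Month 7: interest €201.16; balance after payment €9,025.44.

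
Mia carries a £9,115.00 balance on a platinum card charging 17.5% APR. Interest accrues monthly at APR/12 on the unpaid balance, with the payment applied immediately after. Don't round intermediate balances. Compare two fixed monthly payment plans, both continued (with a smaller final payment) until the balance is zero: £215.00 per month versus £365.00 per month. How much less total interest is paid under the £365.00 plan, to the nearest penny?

Monthly rate r = 17.5%/12 = 1.45833% = 0.0145833.
At £215.00/mo: n = ⌈−ln(1 − rB₀/P)/ln(1+r)⌉ = 67 payments (last £111.48); total interest = total paid − £9,115.00 = £5,186.48.
At £365.00/mo: 32 payments (last £102.06); total interest £2,302.06.
Interest saved = £5,186.48 − £2,302.06 = £2,884.42.

£2,884.42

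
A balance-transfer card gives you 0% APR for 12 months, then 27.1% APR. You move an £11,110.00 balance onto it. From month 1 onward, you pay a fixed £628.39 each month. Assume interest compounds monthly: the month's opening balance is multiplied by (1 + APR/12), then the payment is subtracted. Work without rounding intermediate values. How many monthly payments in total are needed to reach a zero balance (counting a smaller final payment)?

Promo months 1–12 at r₀ = 0%/12 = 0; months 13+ at r₁ = 27.1%/12 = 0.0225833.
After month 12 (no interest yet): B = £11,110.00 − 12·£628.39 = £3,569.32.
Then at r₁ with £628.39/mo: n₂ = −ln(1 − r₁·B/P)/ln(1+r₁) ≈ 6.15 → 7 more payments.

19 payments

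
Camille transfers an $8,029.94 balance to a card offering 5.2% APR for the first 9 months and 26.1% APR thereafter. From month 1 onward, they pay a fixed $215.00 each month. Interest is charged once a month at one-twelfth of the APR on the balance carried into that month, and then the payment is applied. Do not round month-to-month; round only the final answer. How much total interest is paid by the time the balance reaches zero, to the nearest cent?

Promo months 1–9 at r₀ = 5.2%/12 = 0.00433333; months 10+ at r₁ = 26.1%/12 = 0.02175.
After month 9: iterate B ← B·(1+r₀) − $215.00 for 9 months → $6,379.71.
Then at r₁ with $215.00/mo: n₂ = −ln(1 − r₁·B/P)/ln(1+r₁) ≈ 48.18 → 49 more payments.
Total paid = 57·$215.00 + $39.58 = $12,294.58; interest = $12,294.58 − $8,029.94 = $4,264.64.

$4,264.64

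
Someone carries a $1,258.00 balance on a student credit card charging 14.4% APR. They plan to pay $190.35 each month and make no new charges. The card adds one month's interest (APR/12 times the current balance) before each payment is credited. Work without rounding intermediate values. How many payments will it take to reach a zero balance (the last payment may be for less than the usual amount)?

Monthly rate r = 14.4%/12 = 1.2% = 0.012.
Recurrence: B ← B·(1+r) − $190.35.
Month 1: interest $15.10; balance after payment $1,082.75.
Month 2: interest $12.99; balance after payment $905.39.
Closed form: n = −ln(1 − rB₀/P)/ln(1+r) = −ln(0.92069)/ln(1.012) ≈ 6.927, so the balance reaches zero during payment 7.

7 months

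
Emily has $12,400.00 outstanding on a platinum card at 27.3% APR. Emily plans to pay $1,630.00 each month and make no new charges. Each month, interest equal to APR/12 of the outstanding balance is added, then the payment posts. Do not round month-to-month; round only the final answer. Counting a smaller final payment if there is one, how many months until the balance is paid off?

Monthly rate r = 27.3%/12 = 2.275% = 0.02275.
Recurrence: B ← B·(1+r) − $1,630.00.
Month 1: interest $282.10; balance after payment $11,052.10.
Month 2: interest $251.44; balance after payment $9,673.54.
Closed form: n = −ln(1 − rB₀/P)/ln(1+r) = −ln(0.82693)/ln(1.02275) ≈ 8.448, so the balance reaches zero during payment 9.

9 payments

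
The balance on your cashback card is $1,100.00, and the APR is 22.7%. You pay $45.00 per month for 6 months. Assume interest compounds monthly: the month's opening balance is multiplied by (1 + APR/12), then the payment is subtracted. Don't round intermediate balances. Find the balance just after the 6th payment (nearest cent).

$947.81

Monthly rate r = 22.7%/12 = 1.89167% = 0.0189167.
Each month: B ← B·(1+r) − $45.00.
Month 1: interest $20.81; balance after payment $1,075.81.
Month 2: interest $20.35; balance after payment $1,051.16.
Month 3: interest $19.88; balance after payment $1,026.04.
Month 4: interest $19.41; balance after payment $1,000.45.
Month 5: interest $18.93; balance after payment $974.38.
Month 6: interest $18.43; balance after payment $947.81.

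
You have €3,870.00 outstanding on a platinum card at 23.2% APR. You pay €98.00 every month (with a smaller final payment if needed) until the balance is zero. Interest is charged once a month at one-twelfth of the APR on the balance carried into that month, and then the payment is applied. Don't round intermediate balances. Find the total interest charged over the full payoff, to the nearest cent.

Monthly rate r = 23.2%/12 = 1.93333% = 0.0193333.
Payoff takes n = ⌈−ln(1 − rB₀/P)/ln(1+r)⌉ = ⌈75.288⌉ = 76 payments; the last is €28.42.
Total paid = 75·€98.00 + €28.42 = €7,378.42.
Total interest = total paid − principal = €7,378.42 − €3,870.00 = €3,508.42.

€3,508.42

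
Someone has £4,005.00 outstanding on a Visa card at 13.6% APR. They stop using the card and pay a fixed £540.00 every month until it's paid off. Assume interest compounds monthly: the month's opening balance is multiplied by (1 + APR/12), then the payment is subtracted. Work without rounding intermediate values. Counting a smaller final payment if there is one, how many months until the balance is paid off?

Monthly rate r = 13.6%/12 = 1.13333% = 0.0113333.
Recurrence: B ← B·(1+r) − £540.00.
Month 1: interest £45.39; balance after payment £3,510.39.
Month 2: interest £39.78; balance after payment £3,010.17.
Closed form: n = −ln(1 − rB₀/P)/ln(1+r) = −ln(0.91594)/ln(1.01133) ≈ 7.791, so the balance reaches zero during payment 8.

8 payments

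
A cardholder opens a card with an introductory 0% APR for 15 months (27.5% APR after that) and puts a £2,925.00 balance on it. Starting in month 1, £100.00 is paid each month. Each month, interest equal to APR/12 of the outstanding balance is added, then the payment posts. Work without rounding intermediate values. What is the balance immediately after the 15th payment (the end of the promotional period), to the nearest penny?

Promo months 1–15 at r₀ = 0%/12 = 0; months 16+ at r₁ = 27.5%/12 = 0.0229167.
After month 15 (no interest yet): B = £2,925.00 − 15·£100.00 = £1,425.00.

£1,425.00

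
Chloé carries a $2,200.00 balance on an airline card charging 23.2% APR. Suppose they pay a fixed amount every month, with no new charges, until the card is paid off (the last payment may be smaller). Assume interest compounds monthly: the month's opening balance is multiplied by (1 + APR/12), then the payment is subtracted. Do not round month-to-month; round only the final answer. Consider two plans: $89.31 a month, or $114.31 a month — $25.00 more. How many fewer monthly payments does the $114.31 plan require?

Monthly rate r = 23.2%/12 = 1.93333% = 0.0193333.
At $89.31/mo: n = ⌈−ln(1 − rB₀/P)/ln(1+r)⌉ = 34 payments (last $69.26); total interest = total paid − $2,200.00 = $816.49.
At $114.31/mo: 25 payments (last $34.75); total interest $578.19.
Payments saved = 34 − 25 = 9.

9 fewer payments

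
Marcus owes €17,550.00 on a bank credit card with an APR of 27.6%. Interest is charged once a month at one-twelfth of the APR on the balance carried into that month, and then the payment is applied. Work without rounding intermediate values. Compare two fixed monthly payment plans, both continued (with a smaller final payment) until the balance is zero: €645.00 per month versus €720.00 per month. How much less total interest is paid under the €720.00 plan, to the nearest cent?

Monthly rate r = 27.6%/12 = 2.3% = 0.023.
At €645.00/mo: n = ⌈−ln(1 − rB₀/P)/ln(1+r)⌉ = 44 payments (last €148.91); total interest = total paid − €17,550.00 = €10,333.91.
At €720.00/mo: 37 payments (last €120.84); total interest €8,490.84.
Interest saved = €10,333.91 − €8,490.84 = €1,843.07.

€1,843.07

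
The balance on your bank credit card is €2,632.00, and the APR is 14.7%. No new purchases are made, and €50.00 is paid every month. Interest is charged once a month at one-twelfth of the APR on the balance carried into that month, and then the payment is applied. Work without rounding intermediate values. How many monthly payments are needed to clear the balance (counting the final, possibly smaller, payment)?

86 payments

Monthly rate r = 14.7%/12 = 1.225% = 0.01225.
Recurrence: B ← B·(1+r) − €50.00.
Month 1: interest €32.24; balance after payment €2,614.24.
Month 2: interest €32.02; balance after payment €2,596.27.
Closed form: n = −ln(1 − rB₀/P)/ln(1+r) = −ln(0.35516)/ln(1.01225) ≈ 85.022, so the balance reaches zero during payment 86.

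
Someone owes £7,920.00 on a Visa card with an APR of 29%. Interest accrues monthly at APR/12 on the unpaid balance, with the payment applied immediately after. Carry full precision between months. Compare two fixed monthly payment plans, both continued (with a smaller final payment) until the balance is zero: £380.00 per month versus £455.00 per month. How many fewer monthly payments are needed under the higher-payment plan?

7 fewer payments

Monthly rate r = 29%/12 = 2.41667% = 0.0241667.
At £380.00/mo: n = ⌈−ln(1 − rB₀/P)/ln(1+r)⌉ = 30 payments (last £129.02); total interest = total paid − £7,920.00 = £3,229.02.
At £455.00/mo: 23 payments (last £391.66); total interest £2,481.66.
Payments saved = 30 − 23 = 7.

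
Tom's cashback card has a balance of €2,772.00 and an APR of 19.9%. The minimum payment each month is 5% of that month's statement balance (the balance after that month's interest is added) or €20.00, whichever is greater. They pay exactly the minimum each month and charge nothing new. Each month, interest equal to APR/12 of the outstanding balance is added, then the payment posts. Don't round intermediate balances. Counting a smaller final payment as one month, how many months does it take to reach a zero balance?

Monthly rate r = 19.9%/12 = 1.65833% = 0.0165833.
While 5% of the post-interest balance exceeds €20.00, each month B ← (B·(1+r))·(1 − 0.05), i.e. B shrinks by the factor (1+r)·0.95 = 0.96575.
This holds for months 1–57. Entering month 58 the balance is €380.35; 5% of the post-interest balance is now below €20.00, so the flat €20.00 minimum applies from here.
From month 58 a fixed €20.00 at rate r clears €380.35 in 24 more payments. Total: 57 + 24 = 81 months.

81 months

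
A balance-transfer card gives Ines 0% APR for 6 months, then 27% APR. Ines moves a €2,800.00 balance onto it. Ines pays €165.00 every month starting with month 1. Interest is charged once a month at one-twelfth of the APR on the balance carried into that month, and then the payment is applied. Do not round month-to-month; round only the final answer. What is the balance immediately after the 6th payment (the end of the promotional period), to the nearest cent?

Promo months 1–6 at r₀ = 0%/12 = 0; months 7+ at r₁ = 27%/12 = 0.0225.
After month 6 (no interest yet): B = €2,800.00 − 6·€165.00 = €1,810.00.

€1,810.00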